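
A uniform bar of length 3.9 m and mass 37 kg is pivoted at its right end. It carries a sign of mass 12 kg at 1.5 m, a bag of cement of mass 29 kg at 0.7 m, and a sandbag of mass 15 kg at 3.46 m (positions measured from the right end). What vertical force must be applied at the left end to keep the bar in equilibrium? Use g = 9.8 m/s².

F ≈ 408 N

Take moments about the right end.
Beam weight: 37 × 9.8 = 362.6 N down at 1.95 m → arm 1.95 m, τ = 362.6 × 1.95 = 707.1 N·m counterclockwise.
Sign: 12 × 9.8 = 117.6 N down at 1.5 m → arm 1.5 m, τ = 117.6 × 1.5 = 176.4 N·m counterclockwise.
Bag of cement: 29 × 9.8 = 284.2 N down at 0.7 m → arm 0.7 m, τ = 284.2 × 0.7 = 198.9 N·m counterclockwise.
Sandbag: 15 × 9.8 = 147 N down at 3.46 m → arm 3.46 m, τ = 147 × 3.46 = 508.6 N·m counterclockwise.
Net moment of the loads = 1591 N·m counterclockwise.
The upward force F acts at the left end, arm 3.9 m, giving F × 3.9 clockwise.
Balancing moments: F × 3.9 = 1591, giving F = 1591 / 3.9 = 408 N.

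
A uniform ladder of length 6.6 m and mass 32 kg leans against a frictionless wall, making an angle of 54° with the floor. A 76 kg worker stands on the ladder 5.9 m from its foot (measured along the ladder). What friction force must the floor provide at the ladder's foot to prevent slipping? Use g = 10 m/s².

About the foot of the ladder:
Ladder weight 32×10 = 320 N acts at 3.3 m along the ladder; its horizontal arm is 3.3·cos54° = 1.94 m → τ = 620.8 N·m clockwise.
Worker: 76×10 = 760 N at 5.9 m → arm 3.468 m → τ = 2636 N·m clockwise.
Wall normal N acts horizontally at the top; its moment arm is the height L sinθ = 6.6·sin54° = 5.34 m, counterclockwise.
Στ = 0 ⇒ N × 5.34 = 3257 ⇒ N = 610 N.
ΣFx = 0: friction at the foot balances the wall's push, so f = N_wall = 610 N.

f ≈ 610 N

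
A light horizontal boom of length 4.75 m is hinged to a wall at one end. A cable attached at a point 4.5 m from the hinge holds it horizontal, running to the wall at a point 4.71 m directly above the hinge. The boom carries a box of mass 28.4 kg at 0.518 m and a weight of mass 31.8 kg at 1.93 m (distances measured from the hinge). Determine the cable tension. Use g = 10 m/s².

Choose the hinge as the axis so the unknown hinge reaction has zero arm there.
Box: 28.4 × 10 = 284 N down at 0.518 m → arm 0.518 m, τ = 284 × 0.518 = 147.1 N·m clockwise.
Weight: 31.8 × 10 = 318 N down at 1.93 m → arm 1.93 m, τ = 318 × 1.93 = 613.7 N·m clockwise.
Total clockwise load moment = 760.8 N·m.
The cable tension T acts at 4.5 m; only its component perpendicular to the boom, T sinθ, produces torque. sinθ = h/√(h²+d²) = 4.71/√(4.71²+4.5²) = 0.723.
Balancing moments: T × 4.5 × 0.723 = 760.8, giving T = 760.8 / 3.253 = 234 N.

T ≈ 234 N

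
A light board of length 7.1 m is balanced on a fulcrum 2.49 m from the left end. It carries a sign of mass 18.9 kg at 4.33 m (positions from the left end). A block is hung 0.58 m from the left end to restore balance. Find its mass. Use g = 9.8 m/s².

Sum moments about the fulcrum (at 2.49 m from the left end) (the support reaction has zero arm there).
Sign: 18.9 × 9.8 = 185.2 N down at 4.33 m → arm 1.84 m, τ = 185.2 × 1.84 = 340.8 N·m clockwise.
Net moment of known loads = 340.8 N·m clockwise.
An unknown mass m at 0.58 m has arm 1.91 m; its moment is m·g·1.91 counterclockwise.
Setting net torque to zero: m × 9.8 × 1.91 = 340.8 → m = 340.8 / (9.8 × 1.91) = 18.2 kg.

m ≈ 18.2 kg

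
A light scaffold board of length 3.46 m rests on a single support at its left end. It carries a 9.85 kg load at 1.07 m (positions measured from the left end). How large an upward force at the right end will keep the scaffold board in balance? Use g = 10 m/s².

About the left end:
Load: 9.85 × 10 = 98.5 N down at 1.07 m → arm 1.07 m, τ = 98.5 × 1.07 = 105.4 N·m clockwise.
Net moment of the loads = 105.4 N·m clockwise.
The upward force F acts at the right end, arm 3.46 m, giving F × 3.46 counterclockwise.
Balancing moments: F × 3.46 = 105.4, giving F = 105.4 / 3.46 = 30.5 N.

F ≈ 30.5 N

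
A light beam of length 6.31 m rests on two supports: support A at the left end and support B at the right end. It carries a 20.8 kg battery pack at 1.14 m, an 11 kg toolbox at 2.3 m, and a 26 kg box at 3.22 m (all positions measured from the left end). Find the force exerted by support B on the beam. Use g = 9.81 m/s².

R_B ≈ 206 N

Taking torques about support A:
Battery pack: 20.8 × 9.81 = 204 N down at 1.14 m → arm 1.14 m, τ = 204 × 1.14 = 232.6 N·m clockwise.
Toolbox: 11 × 9.81 = 107.9 N down at 2.3 m → arm 2.3 m, τ = 107.9 × 2.3 = 248.2 N·m clockwise.
Box: 26 × 9.81 = 255.1 N down at 3.22 m → arm 3.22 m, τ = 255.1 × 3.22 = 821.4 N·m clockwise.
Net load moment about support A = 1302 N·m clockwise.
Reaction R at support B is upward at 6.31 m, arm 6.31 m → moment R × 6.31 counterclockwise.
Στ = 0 ⇒ R × 6.31 = 1302 ⇒ R = 206 N.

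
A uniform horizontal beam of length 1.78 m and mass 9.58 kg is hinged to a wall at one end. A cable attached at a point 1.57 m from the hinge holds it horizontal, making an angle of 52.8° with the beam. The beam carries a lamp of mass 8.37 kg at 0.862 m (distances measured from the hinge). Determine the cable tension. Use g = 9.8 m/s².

T ≈ 123 N

About the hinge:
Beam weight: 9.58 × 9.8 = 93.88 N down at 0.89 m → arm 0.89 m, τ = 93.88 × 0.89 = 83.55 N·m clockwise.
Lamp: 8.37 × 9.8 = 82.03 N down at 0.862 m → arm 0.862 m, τ = 82.03 × 0.862 = 70.71 N·m clockwise.
Total clockwise load moment = 154.3 N·m.
The cable tension T acts at 1.57 m; only its component perpendicular to the beam, T sinθ, produces torque. sin 52.8° = 0.7965.
Στ = 0 ⇒ T × 1.57 × 0.7965 = 154.3 ⇒ T = 154.3 / 1.251 = 123 N.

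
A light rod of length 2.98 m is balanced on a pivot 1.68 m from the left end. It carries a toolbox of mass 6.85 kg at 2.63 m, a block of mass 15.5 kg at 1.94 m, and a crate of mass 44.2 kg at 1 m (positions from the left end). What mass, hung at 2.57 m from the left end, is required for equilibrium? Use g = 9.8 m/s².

Choose the pivot (at 1.68 m from the left end) as the axis so the support reaction has zero arm there.
Toolbox: 6.85 × 9.8 = 67.13 N down at 2.63 m → arm 0.95 m, τ = 67.13 × 0.95 = 63.77 N·m clockwise.
Block: 15.5 × 9.8 = 151.9 N down at 1.94 m → arm 0.26 m, τ = 151.9 × 0.26 = 39.49 N·m clockwise.
Crate: 44.2 × 9.8 = 433.2 N down at 1 m → arm 0.68 m, τ = 433.2 × 0.68 = 294.6 N·m counterclockwise.
Net moment of known loads = 191.3 N·m counterclockwise.
An unknown mass m at 2.57 m has arm 0.89 m; its moment is m·g·0.89 clockwise.
Στ = 0 ⇒ m × 9.8 × 0.89 = 191.3 ⇒ m = 191.3 / (9.8 × 0.89) = 21.9 kg.

m ≈ 21.9 kg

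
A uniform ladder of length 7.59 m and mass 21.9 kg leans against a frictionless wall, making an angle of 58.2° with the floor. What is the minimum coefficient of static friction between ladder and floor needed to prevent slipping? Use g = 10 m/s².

μ_min ≈ 0.31

Choose the foot of the ladder as the axis so the floor normal and friction both act there and drop out.
Ladder weight 21.9×10 = 219 N acts at 3.795 m along the ladder; its horizontal arm is 3.795·cos58.2° = 2 m → τ = 438 N·m clockwise.
Wall normal N acts horizontally at the top; its moment arm is the height L sinθ = 7.59·sin58.2° = 6.451 m, counterclockwise.
Setting net torque to zero: N × 6.451 = 438 → N = 67.9 N.
ΣFx = 0 ⇒ f = N_wall = 67.9 N. ΣFy = 0 ⇒ N_floor = 219 N.
μ_min = f / N_floor = 67.9 / 219 = 0.31.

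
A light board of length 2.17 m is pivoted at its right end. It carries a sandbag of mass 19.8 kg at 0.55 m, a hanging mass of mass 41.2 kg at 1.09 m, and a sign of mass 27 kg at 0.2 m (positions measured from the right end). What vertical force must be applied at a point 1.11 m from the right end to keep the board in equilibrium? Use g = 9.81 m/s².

Taking torques about the right end:
Sandbag: 19.8 × 9.81 = 194.2 N down at 0.55 m → arm 0.55 m, τ = 194.2 × 0.55 = 106.8 N·m counterclockwise.
Hanging mass: 41.2 × 9.81 = 404.2 N down at 1.09 m → arm 1.09 m, τ = 404.2 × 1.09 = 440.6 N·m counterclockwise.
Sign: 27 × 9.81 = 264.9 N down at 0.2 m → arm 0.2 m, τ = 264.9 × 0.2 = 52.98 N·m counterclockwise.
Net moment of the loads = 600.4 N·m counterclockwise.
The upward force F acts at a point 1.11 m from the right end, arm 1.11 m, giving F × 1.11 clockwise.
Setting net torque to zero: F × 1.11 = 600.4 → F = 600.4 / 1.11 = 541 N.

F ≈ 541 N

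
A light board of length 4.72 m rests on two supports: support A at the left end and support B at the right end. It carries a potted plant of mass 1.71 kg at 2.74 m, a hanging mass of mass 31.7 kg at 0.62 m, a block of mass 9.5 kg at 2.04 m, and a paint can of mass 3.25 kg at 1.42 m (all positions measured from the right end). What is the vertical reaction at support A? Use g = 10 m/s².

Take moments about support B.
Potted plant: 1.71 × 10 = 17.1 N down at 2.74 m → arm 2.74 m, τ = 17.1 × 2.74 = 46.85 N·m counterclockwise.
Hanging mass: 31.7 × 10 = 317 N down at 0.62 m → arm 0.62 m, τ = 317 × 0.62 = 196.5 N·m counterclockwise.
Block: 9.5 × 10 = 95 N down at 2.04 m → arm 2.04 m, τ = 95 × 2.04 = 193.8 N·m counterclockwise.
Paint can: 3.25 × 10 = 32.5 N down at 1.42 m → arm 1.42 m, τ = 32.5 × 1.42 = 46.15 N·m counterclockwise.
Net load moment about support B = 483.3 N·m counterclockwise.
Reaction R at support A is upward at 4.72 m, arm 4.72 m → moment R × 4.72 clockwise.
Balancing moments: R × 4.72 = 483.3, giving R = 102 N.

R_A ≈ 102 N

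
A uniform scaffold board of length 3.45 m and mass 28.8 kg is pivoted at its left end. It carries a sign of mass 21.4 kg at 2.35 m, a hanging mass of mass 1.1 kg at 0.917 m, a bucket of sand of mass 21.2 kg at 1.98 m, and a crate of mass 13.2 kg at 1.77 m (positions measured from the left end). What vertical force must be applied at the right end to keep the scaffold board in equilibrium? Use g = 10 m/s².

F ≈ 482 N

Take moments about the left end.
Beam weight: 28.8 × 10 = 288 N down at 1.725 m → arm 1.725 m, τ = 288 × 1.725 = 496.8 N·m clockwise.
Sign: 21.4 × 10 = 214 N down at 2.35 m → arm 2.35 m, τ = 214 × 2.35 = 502.9 N·m clockwise.
Hanging mass: 1.1 × 10 = 11 N down at 0.917 m → arm 0.917 m, τ = 11 × 0.917 = 10.09 N·m clockwise.
Bucket of sand: 21.2 × 10 = 212 N down at 1.98 m → arm 1.98 m, τ = 212 × 1.98 = 419.8 N·m clockwise.
Crate: 13.2 × 10 = 132 N down at 1.77 m → arm 1.77 m, τ = 132 × 1.77 = 233.6 N·m clockwise.
Net moment of the loads = 1663 N·m clockwise.
The upward force F acts at the right end, arm 3.45 m, giving F × 3.45 counterclockwise.
Setting net torque to zero: F × 3.45 = 1663 → F = 1663 / 3.45 = 482 N.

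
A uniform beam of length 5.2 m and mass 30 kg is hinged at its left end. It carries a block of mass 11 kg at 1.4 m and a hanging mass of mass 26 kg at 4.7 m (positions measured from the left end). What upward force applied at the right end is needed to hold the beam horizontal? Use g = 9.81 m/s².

Choose the left end as the axis so the unknown pivot reaction has zero arm there.
Beam weight: 30 × 9.81 = 294.3 N down at 2.6 m → arm 2.6 m, τ = 294.3 × 2.6 = 765.2 N·m clockwise.
Block: 11 × 9.81 = 107.9 N down at 1.4 m → arm 1.4 m, τ = 107.9 × 1.4 = 151.1 N·m clockwise.
Hanging mass: 26 × 9.81 = 255.1 N down at 4.7 m → arm 4.7 m, τ = 255.1 × 4.7 = 1199 N·m clockwise.
Net moment of the loads = 2115 N·m clockwise.
The upward force F acts at the right end, arm 5.2 m, giving F × 5.2 counterclockwise.
Setting net torque to zero: F × 5.2 = 2115 → F = 2115 / 5.2 = 407 N.

F ≈ 407 N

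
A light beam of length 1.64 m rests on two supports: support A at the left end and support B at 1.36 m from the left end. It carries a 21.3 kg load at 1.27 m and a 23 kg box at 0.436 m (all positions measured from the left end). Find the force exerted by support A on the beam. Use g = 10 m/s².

R_A ≈ 170 N

About support B:
Load: 21.3 × 10 = 213 N down at 1.27 m → arm 0.09 m, τ = 213 × 0.09 = 19.17 N·m counterclockwise.
Box: 23 × 10 = 230 N down at 0.436 m → arm 0.924 m, τ = 230 × 0.924 = 212.5 N·m counterclockwise.
Net load moment about support B = 231.7 N·m counterclockwise.
Reaction R at support A is upward at 0 m, arm 1.36 m → moment R × 1.36 clockwise.
Setting net torque to zero: R × 1.36 = 231.7 → R = 170 N.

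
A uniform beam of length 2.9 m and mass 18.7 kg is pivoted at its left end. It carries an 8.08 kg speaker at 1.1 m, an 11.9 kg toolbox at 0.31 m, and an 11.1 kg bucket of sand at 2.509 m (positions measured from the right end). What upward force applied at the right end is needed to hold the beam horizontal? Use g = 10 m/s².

Taking torques about the left end:
Beam weight: 18.7 × 10 = 187 N down at 1.45 m → arm 1.45 m, τ = 187 × 1.45 = 271.1 N·m clockwise.
Speaker: 8.08 × 10 = 80.8 N down at 1.1 m → arm 1.8 m, τ = 80.8 × 1.8 = 145.4 N·m clockwise.
Toolbox: 11.9 × 10 = 119 N down at 0.31 m → arm 2.59 m, τ = 119 × 2.59 = 308.2 N·m clockwise.
Bucket of sand: 11.1 × 10 = 111 N down at 2.509 m → arm 0.391 m, τ = 111 × 0.391 = 43.4 N·m clockwise.
Net moment of the loads = 768.1 N·m clockwise.
The upward force F acts at the right end, arm 2.9 m, giving F × 2.9 counterclockwise.
For rotational equilibrium, F × 2.9 = 768.1, so F = 768.1 / 2.9 = 265 N.

F ≈ 265 N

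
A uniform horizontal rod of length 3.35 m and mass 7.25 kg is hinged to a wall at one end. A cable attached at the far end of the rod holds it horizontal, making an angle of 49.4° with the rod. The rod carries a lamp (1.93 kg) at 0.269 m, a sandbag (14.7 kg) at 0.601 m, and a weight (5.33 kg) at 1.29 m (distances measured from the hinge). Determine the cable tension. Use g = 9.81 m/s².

T ≈ 109 N

About the hinge:
Beam weight: 7.25 × 9.81 = 71.12 N down at 1.675 m → arm 1.675 m, τ = 71.12 × 1.675 = 119.1 N·m clockwise.
Lamp: 1.93 × 9.81 = 18.93 N down at 0.269 m → arm 0.269 m, τ = 18.93 × 0.269 = 5.092 N·m clockwise.
Sandbag: 14.7 × 9.81 = 144.2 N down at 0.601 m → arm 0.601 m, τ = 144.2 × 0.601 = 86.66 N·m clockwise.
Weight: 5.33 × 9.81 = 52.29 N down at 1.29 m → arm 1.29 m, τ = 52.29 × 1.29 = 67.45 N·m clockwise.
Total clockwise load moment = 278.3 N·m.
The cable tension T acts at 3.35 m; only its component perpendicular to the rod, T sinθ, produces torque. sin 49.4° = 0.7593.
Balancing moments: T × 3.35 × 0.7593 = 278.3, giving T = 278.3 / 2.544 = 109 N.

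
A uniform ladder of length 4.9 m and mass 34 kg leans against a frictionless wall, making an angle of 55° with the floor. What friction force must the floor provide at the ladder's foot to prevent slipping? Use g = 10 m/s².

Take moments about the foot of the ladder.
Ladder weight 34×10 = 340 N acts at 2.45 m along the ladder; its horizontal arm is 2.45·cos55° = 1.405 m → τ = 477.7 N·m clockwise.
Wall normal N acts horizontally at the top; its moment arm is the height L sinθ = 4.9·sin55° = 4.014 m, counterclockwise.
Στ = 0 ⇒ N × 4.014 = 477.7 ⇒ N = 119 N.
ΣFx = 0: friction at the foot balances the wall's push, so f = N_wall = 119 N.

f ≈ 119 N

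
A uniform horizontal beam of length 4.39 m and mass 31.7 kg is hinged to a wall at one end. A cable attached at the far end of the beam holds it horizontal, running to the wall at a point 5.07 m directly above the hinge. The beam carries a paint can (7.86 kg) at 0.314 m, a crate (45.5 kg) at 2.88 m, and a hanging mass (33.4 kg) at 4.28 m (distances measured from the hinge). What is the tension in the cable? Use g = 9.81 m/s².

Take moments about the hinge.
Beam weight: 31.7 × 9.81 = 311 N down at 2.195 m → arm 2.195 m, τ = 311 × 2.195 = 682.6 N·m clockwise.
Paint can: 7.86 × 9.81 = 77.11 N down at 0.314 m → arm 0.314 m, τ = 77.11 × 0.314 = 24.21 N·m clockwise.
Crate: 45.5 × 9.81 = 446.4 N down at 2.88 m → arm 2.88 m, τ = 446.4 × 2.88 = 1286 N·m clockwise.
Hanging mass: 33.4 × 9.81 = 327.7 N down at 4.28 m → arm 4.28 m, τ = 327.7 × 4.28 = 1403 N·m clockwise.
Total clockwise load moment = 3396 N·m.
The cable tension T acts at 4.39 m; only its component perpendicular to the beam, T sinθ, produces torque. sinθ = h/√(h²+d²) = 5.07/√(5.07²+4.39²) = 0.756.
Setting net torque to zero: T × 4.39 × 0.756 = 3396 → T = 3396 / 3.319 = 1020 N.

T ≈ 1020 N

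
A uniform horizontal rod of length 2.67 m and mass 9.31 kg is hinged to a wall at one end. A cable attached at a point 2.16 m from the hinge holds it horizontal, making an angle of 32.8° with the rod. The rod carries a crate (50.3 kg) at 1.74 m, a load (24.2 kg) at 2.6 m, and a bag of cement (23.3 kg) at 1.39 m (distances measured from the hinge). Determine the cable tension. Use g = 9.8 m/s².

T ≈ 1640 N

About the hinge:
Beam weight: 9.31 × 9.8 = 91.24 N down at 1.335 m → arm 1.335 m, τ = 91.24 × 1.335 = 121.8 N·m clockwise.
Crate: 50.3 × 9.8 = 492.9 N down at 1.74 m → arm 1.74 m, τ = 492.9 × 1.74 = 857.6 N·m clockwise.
Load: 24.2 × 9.8 = 237.2 N down at 2.6 m → arm 2.6 m, τ = 237.2 × 2.6 = 616.7 N·m clockwise.
Bag of cement: 23.3 × 9.8 = 228.3 N down at 1.39 m → arm 1.39 m, τ = 228.3 × 1.39 = 317.3 N·m clockwise.
Total clockwise load moment = 1913 N·m.
The cable tension T acts at 2.16 m; only its component perpendicular to the rod, T sinθ, produces torque. sin 32.8° = 0.5417.
Στ = 0 ⇒ T × 2.16 × 0.5417 = 1913 ⇒ T = 1913 / 1.17 = 1640 N.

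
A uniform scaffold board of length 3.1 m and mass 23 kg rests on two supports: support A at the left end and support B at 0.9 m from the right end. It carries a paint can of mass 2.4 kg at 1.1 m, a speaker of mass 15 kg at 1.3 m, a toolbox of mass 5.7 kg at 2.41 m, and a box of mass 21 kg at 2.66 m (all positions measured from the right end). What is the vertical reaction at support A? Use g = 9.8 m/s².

R_A ≈ 298 N

Taking torques about support B:
Beam weight: 23 × 9.8 = 225.4 N down at 1.55 m → arm 0.65 m, τ = 225.4 × 0.65 = 146.5 N·m counterclockwise.
Paint can: 2.4 × 9.8 = 23.52 N down at 1.1 m → arm 0.2 m, τ = 23.52 × 0.2 = 4.704 N·m counterclockwise.
Speaker: 15 × 9.8 = 147 N down at 1.3 m → arm 0.4 m, τ = 147 × 0.4 = 58.8 N·m counterclockwise.
Toolbox: 5.7 × 9.8 = 55.86 N down at 2.41 m → arm 1.51 m, τ = 55.86 × 1.51 = 84.35 N·m counterclockwise.
Box: 21 × 9.8 = 205.8 N down at 2.66 m → arm 1.76 m, τ = 205.8 × 1.76 = 362.2 N·m counterclockwise.
Net load moment about support B = 656.6 N·m counterclockwise.
Reaction R at support A is upward at 3.1 m, arm 2.2 m → moment R × 2.2 clockwise.
Στ = 0 ⇒ R × 2.2 = 656.6 ⇒ R = 298 N.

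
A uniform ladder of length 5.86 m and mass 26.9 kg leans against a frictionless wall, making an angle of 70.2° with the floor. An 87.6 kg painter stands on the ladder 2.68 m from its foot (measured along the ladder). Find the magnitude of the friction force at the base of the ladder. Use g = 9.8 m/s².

Sum moments about the foot of the ladder (the floor normal and friction both act there and drop out).
Ladder weight 26.9×9.8 = 263.6 N acts at 2.93 m along the ladder; its horizontal arm is 2.93·cos70.2° = 0.9925 m → τ = 261.6 N·m clockwise.
Painter: 87.6×9.8 = 858.5 N at 2.68 m → arm 0.9078 m → τ = 779.3 N·m clockwise.
Wall normal N acts horizontally at the top; its moment arm is the height L sinθ = 5.86·sin70.2° = 5.514 m, counterclockwise.
Balancing moments: N × 5.514 = 1041, giving N = 189 N.
ΣFx = 0: friction at the foot balances the wall's push, so f = N_wall = 189 N.

f ≈ 189 N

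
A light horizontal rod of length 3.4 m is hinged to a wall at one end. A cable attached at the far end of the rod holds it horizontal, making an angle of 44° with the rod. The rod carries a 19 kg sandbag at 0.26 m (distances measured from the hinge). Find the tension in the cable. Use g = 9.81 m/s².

T ≈ 20.5 N

Taking torques about the hinge:
Sandbag: 19 × 9.81 = 186.4 N down at 0.26 m → arm 0.26 m, τ = 186.4 × 0.26 = 48.46 N·m clockwise.
Total clockwise load moment = 48.46 N·m.
The cable tension T acts at 3.4 m; only its component perpendicular to the rod, T sinθ, produces torque. sin 44° = 0.6947.
Setting net torque to zero: T × 3.4 × 0.6947 = 48.46 → T = 48.46 / 2.362 = 20.5 N.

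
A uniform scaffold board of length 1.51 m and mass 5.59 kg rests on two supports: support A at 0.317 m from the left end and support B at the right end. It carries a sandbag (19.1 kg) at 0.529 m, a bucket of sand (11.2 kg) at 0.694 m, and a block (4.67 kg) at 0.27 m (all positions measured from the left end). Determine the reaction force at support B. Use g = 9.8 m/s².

R_B ≈ 86.3 N

Take moments about support A.
Beam weight: 5.59 × 9.8 = 54.78 N down at 0.755 m → arm 0.438 m, τ = 54.78 × 0.438 = 23.99 N·m clockwise.
Sandbag: 19.1 × 9.8 = 187.2 N down at 0.529 m → arm 0.212 m, τ = 187.2 × 0.212 = 39.69 N·m clockwise.
Bucket of sand: 11.2 × 9.8 = 109.8 N down at 0.694 m → arm 0.377 m, τ = 109.8 × 0.377 = 41.39 N·m clockwise.
Block: 4.67 × 9.8 = 45.77 N down at 0.27 m → arm 0.047 m, τ = 45.77 × 0.047 = 2.151 N·m counterclockwise.
Net load moment about support A = 102.9 N·m clockwise.
Reaction R at support B is upward at 1.51 m, arm 1.193 m → moment R × 1.193 counterclockwise.
Setting net torque to zero: R × 1.193 = 102.9 → R = 86.3 N.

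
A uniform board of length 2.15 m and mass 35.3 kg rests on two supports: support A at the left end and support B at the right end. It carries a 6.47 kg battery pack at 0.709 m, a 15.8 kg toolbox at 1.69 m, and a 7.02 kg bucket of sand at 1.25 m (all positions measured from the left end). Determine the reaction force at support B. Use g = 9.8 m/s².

About support A:
Beam weight: 35.3 × 9.8 = 345.9 N down at 1.075 m → arm 1.075 m, τ = 345.9 × 1.075 = 371.8 N·m clockwise.
Battery pack: 6.47 × 9.8 = 63.41 N down at 0.709 m → arm 0.709 m, τ = 63.41 × 0.709 = 44.96 N·m clockwise.
Toolbox: 15.8 × 9.8 = 154.8 N down at 1.69 m → arm 1.69 m, τ = 154.8 × 1.69 = 261.6 N·m clockwise.
Bucket of sand: 7.02 × 9.8 = 68.8 N down at 1.25 m → arm 1.25 m, τ = 68.8 × 1.25 = 86 N·m clockwise.
Net load moment about support A = 764.4 N·m clockwise.
Reaction R at support B is upward at 2.15 m, arm 2.15 m → moment R × 2.15 counterclockwise.
Balancing moments: R × 2.15 = 764.4, giving R = 356 N.

R_B ≈ 356 N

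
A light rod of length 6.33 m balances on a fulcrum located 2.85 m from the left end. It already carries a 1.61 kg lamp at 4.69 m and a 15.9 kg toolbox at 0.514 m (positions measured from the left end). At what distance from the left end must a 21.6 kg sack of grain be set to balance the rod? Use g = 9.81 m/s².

Choose the fulcrum (at 2.85 m from the left end) as the axis so the support reaction has zero arm there.
Lamp: 1.61 × 9.81 = 15.79 N down at 4.69 m → arm 1.84 m, τ = 15.79 × 1.84 = 29.05 N·m clockwise.
Toolbox: 15.9 × 9.81 = 156 N down at 0.514 m → arm 2.336 m, τ = 156 × 2.336 = 364.4 N·m counterclockwise.
Net moment of existing loads = 335.3 N·m counterclockwise.
The sack of grain weighs 21.6 × 9.81 = 211.9 N and must supply an equal clockwise moment, so its lever arm about the fulcrum is 335.3 / 211.9 = 1.58 m.
That puts it at 2.85 + 1.58 = 4.43 m from the left end.

x ≈ 4.43 m from the left end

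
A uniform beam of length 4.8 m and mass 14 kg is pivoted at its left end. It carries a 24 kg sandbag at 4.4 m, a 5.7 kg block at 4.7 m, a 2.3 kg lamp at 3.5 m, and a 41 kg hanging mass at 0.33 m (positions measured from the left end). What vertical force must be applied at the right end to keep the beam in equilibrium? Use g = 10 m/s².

Sum moments about the left end (the unknown pivot reaction has zero arm there).
Beam weight: 14 × 10 = 140 N down at 2.4 m → arm 2.4 m, τ = 140 × 2.4 = 336 N·m clockwise.
Sandbag: 24 × 10 = 240 N down at 4.4 m → arm 4.4 m, τ = 240 × 4.4 = 1056 N·m clockwise.
Block: 5.7 × 10 = 57 N down at 4.7 m → arm 4.7 m, τ = 57 × 4.7 = 267.9 N·m clockwise.
Lamp: 2.3 × 10 = 23 N down at 3.5 m → arm 3.5 m, τ = 23 × 3.5 = 80.5 N·m clockwise.
Hanging mass: 41 × 10 = 410 N down at 0.33 m → arm 0.33 m, τ = 410 × 0.33 = 135.3 N·m clockwise.
Net moment of the loads = 1876 N·m clockwise.
The upward force F acts at the right end, arm 4.8 m, giving F × 4.8 counterclockwise.
Στ = 0 ⇒ F × 4.8 = 1876 ⇒ F = 1876 / 4.8 = 391 N.

F ≈ 391 N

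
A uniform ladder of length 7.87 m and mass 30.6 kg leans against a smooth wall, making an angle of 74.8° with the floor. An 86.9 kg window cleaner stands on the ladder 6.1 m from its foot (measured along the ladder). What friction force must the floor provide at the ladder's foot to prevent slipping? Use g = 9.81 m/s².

f ≈ 220 N

Taking torques about the foot of the ladder:
Ladder weight 30.6×9.81 = 300.2 N acts at 3.935 m along the ladder; its horizontal arm is 3.935·cos74.8° = 1.032 m → τ = 309.8 N·m clockwise.
Window cleaner: 86.9×9.81 = 852.5 N at 6.1 m → arm 1.599 m → τ = 1363 N·m clockwise.
Wall normal N acts horizontally at the top; its moment arm is the height L sinθ = 7.87·sin74.8° = 7.595 m, counterclockwise.
For rotational equilibrium, N × 7.595 = 1673, so N = 220 N.
ΣFx = 0: friction at the foot balances the wall's push, so f = N_wall = 220 N.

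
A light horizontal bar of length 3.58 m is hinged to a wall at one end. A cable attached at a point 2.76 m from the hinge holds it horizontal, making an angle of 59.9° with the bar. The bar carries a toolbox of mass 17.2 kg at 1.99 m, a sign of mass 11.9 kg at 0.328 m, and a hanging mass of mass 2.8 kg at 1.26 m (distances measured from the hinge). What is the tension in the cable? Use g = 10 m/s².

T ≈ 174 N

About the hinge:
Toolbox: 17.2 × 10 = 172 N down at 1.99 m → arm 1.99 m, τ = 172 × 1.99 = 342.3 N·m clockwise.
Sign: 11.9 × 10 = 119 N down at 0.328 m → arm 0.328 m, τ = 119 × 0.328 = 39.03 N·m clockwise.
Hanging mass: 2.8 × 10 = 28 N down at 1.26 m → arm 1.26 m, τ = 28 × 1.26 = 35.28 N·m clockwise.
Total clockwise load moment = 416.6 N·m.
The cable tension T acts at 2.76 m; only its component perpendicular to the bar, T sinθ, produces torque. sin 59.9° = 0.8652.
For rotational equilibrium, T × 2.76 × 0.8652 = 416.6, so T = 416.6 / 2.388 = 174 N.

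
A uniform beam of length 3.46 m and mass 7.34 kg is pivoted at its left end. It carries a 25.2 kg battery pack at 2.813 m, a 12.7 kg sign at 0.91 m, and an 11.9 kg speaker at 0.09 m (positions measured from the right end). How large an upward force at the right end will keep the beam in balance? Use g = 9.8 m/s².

F ≈ 287 N

Take moments about the left end.
Beam weight: 7.34 × 9.8 = 71.93 N down at 1.73 m → arm 1.73 m, τ = 71.93 × 1.73 = 124.4 N·m clockwise.
Battery pack: 25.2 × 9.8 = 247 N down at 2.813 m → arm 0.647 m, τ = 247 × 0.647 = 159.8 N·m clockwise.
Sign: 12.7 × 9.8 = 124.5 N down at 0.91 m → arm 2.55 m, τ = 124.5 × 2.55 = 317.5 N·m clockwise.
Speaker: 11.9 × 9.8 = 116.6 N down at 0.09 m → arm 3.37 m, τ = 116.6 × 3.37 = 392.9 N·m clockwise.
Net moment of the loads = 994.6 N·m clockwise.
The upward force F acts at the right end, arm 3.46 m, giving F × 3.46 counterclockwise.
Setting net torque to zero: F × 3.46 = 994.6 → F = 994.6 / 3.46 = 287 N.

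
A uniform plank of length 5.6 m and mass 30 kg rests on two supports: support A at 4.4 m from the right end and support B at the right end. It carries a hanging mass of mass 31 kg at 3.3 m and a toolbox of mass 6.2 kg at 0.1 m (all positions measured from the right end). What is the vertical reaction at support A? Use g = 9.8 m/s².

About support B:
Beam weight: 30 × 9.8 = 294 N down at 2.8 m → arm 2.8 m, τ = 294 × 2.8 = 823.2 N·m counterclockwise.
Hanging mass: 31 × 9.8 = 303.8 N down at 3.3 m → arm 3.3 m, τ = 303.8 × 3.3 = 1003 N·m counterclockwise.
Toolbox: 6.2 × 9.8 = 60.76 N down at 0.1 m → arm 0.1 m, τ = 60.76 × 0.1 = 6.076 N·m counterclockwise.
Net load moment about support B = 1832 N·m counterclockwise.
Reaction R at support A is upward at 4.4 m, arm 4.4 m → moment R × 4.4 clockwise.
Balancing moments: R × 4.4 = 1832, giving R = 416 N.

R_A ≈ 416 N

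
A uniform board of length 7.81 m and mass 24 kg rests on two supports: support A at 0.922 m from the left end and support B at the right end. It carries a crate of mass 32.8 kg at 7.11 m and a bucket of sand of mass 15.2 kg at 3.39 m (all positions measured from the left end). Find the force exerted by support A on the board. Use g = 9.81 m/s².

R_A ≈ 262 N

About support B:
Beam weight: 24 × 9.81 = 235.4 N down at 3.905 m → arm 3.905 m, τ = 235.4 × 3.905 = 919.2 N·m counterclockwise.
Crate: 32.8 × 9.81 = 321.8 N down at 7.11 m → arm 0.7 m, τ = 321.8 × 0.7 = 225.3 N·m counterclockwise.
Bucket of sand: 15.2 × 9.81 = 149.1 N down at 3.39 m → arm 4.42 m, τ = 149.1 × 4.42 = 659 N·m counterclockwise.
Net load moment about support B = 1804 N·m counterclockwise.
Reaction R at support A is upward at 0.922 m, arm 6.888 m → moment R × 6.888 clockwise.
For rotational equilibrium, R × 6.888 = 1804, so R = 262 N.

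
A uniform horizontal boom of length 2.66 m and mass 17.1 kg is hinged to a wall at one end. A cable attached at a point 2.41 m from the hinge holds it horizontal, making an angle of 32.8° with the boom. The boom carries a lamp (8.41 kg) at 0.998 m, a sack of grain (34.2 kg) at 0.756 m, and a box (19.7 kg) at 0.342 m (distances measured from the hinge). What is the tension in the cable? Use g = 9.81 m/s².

Sum moments about the hinge (the unknown hinge reaction has zero arm there).
Beam weight: 17.1 × 9.81 = 167.8 N down at 1.33 m → arm 1.33 m, τ = 167.8 × 1.33 = 223.2 N·m clockwise.
Lamp: 8.41 × 9.81 = 82.5 N down at 0.998 m → arm 0.998 m, τ = 82.5 × 0.998 = 82.33 N·m clockwise.
Sack of grain: 34.2 × 9.81 = 335.5 N down at 0.756 m → arm 0.756 m, τ = 335.5 × 0.756 = 253.6 N·m clockwise.
Box: 19.7 × 9.81 = 193.3 N down at 0.342 m → arm 0.342 m, τ = 193.3 × 0.342 = 66.11 N·m clockwise.
Total clockwise load moment = 625.2 N·m.
The cable tension T acts at 2.41 m; only its component perpendicular to the boom, T sinθ, produces torque. sin 32.8° = 0.5417.
Στ = 0 ⇒ T × 2.41 × 0.5417 = 625.2 ⇒ T = 625.2 / 1.305 = 479 N.

T ≈ 479 N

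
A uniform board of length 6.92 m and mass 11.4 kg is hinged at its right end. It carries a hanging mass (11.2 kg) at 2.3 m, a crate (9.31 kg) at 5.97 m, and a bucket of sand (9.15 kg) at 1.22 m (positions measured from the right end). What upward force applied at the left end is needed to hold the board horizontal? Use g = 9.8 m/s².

Choose the right end as the axis so the unknown pivot reaction has zero arm there.
Beam weight: 11.4 × 9.8 = 111.7 N down at 3.46 m → arm 3.46 m, τ = 111.7 × 3.46 = 386.5 N·m counterclockwise.
Hanging mass: 11.2 × 9.8 = 109.8 N down at 2.3 m → arm 2.3 m, τ = 109.8 × 2.3 = 252.5 N·m counterclockwise.
Crate: 9.31 × 9.8 = 91.24 N down at 5.97 m → arm 5.97 m, τ = 91.24 × 5.97 = 544.7 N·m counterclockwise.
Bucket of sand: 9.15 × 9.8 = 89.67 N down at 1.22 m → arm 1.22 m, τ = 89.67 × 1.22 = 109.4 N·m counterclockwise.
Net moment of the loads = 1293 N·m counterclockwise.
The upward force F acts at the left end, arm 6.92 m, giving F × 6.92 clockwise.
Balancing moments: F × 6.92 = 1293, giving F = 1293 / 6.92 = 187 N.

F ≈ 187 N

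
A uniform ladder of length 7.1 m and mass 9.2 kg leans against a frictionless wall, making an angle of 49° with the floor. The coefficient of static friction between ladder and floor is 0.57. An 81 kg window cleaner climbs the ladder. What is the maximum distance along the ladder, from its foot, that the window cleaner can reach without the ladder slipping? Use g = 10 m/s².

d ≈ 4.78 m

About the foot of the ladder:
Ladder weight 9.2×10 = 92 N acts at 3.55 m along the ladder; its horizontal arm is 3.55·cos49° = 2.329 m → τ = 214.3 N·m clockwise.
Window cleaner weight 81×10 = 810 N at distance d → arm d·cos49° → τ = 810·d·0.6561 clockwise.
Wall normal N at the top has arm L sinθ = 5.358 m counterclockwise, so Στ = 0 gives N·5.358 = 214.3 + 531.4·d.
ΣFy = 0 ⇒ N_floor = 902 N, so the maximum friction is μ_s·N_floor = 0.57×902 = 514.1 N. ΣFx = 0 ⇒ N_wall = f, so at the slipping point N = 514.1 N.
Substituting: 514.1×5.358 = 214.3 + 531.4·d ⇒ d = (2755 − 214.3) / 531.4 = 4.78 m.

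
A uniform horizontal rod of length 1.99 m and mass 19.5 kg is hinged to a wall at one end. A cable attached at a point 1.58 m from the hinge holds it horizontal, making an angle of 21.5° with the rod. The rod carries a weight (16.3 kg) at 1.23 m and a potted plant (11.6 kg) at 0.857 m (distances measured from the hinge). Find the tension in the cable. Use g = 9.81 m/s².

T ≈ 837 N

About the hinge:
Beam weight: 19.5 × 9.81 = 191.3 N down at 0.995 m → arm 0.995 m, τ = 191.3 × 0.995 = 190.3 N·m clockwise.
Weight: 16.3 × 9.81 = 159.9 N down at 1.23 m → arm 1.23 m, τ = 159.9 × 1.23 = 196.7 N·m clockwise.
Potted plant: 11.6 × 9.81 = 113.8 N down at 0.857 m → arm 0.857 m, τ = 113.8 × 0.857 = 97.53 N·m clockwise.
Total clockwise load moment = 484.5 N·m.
The cable tension T acts at 1.58 m; only its component perpendicular to the rod, T sinθ, produces torque. sin 21.5° = 0.3665.
Balancing moments: T × 1.58 × 0.3665 = 484.5, giving T = 484.5 / 0.5791 = 837 N.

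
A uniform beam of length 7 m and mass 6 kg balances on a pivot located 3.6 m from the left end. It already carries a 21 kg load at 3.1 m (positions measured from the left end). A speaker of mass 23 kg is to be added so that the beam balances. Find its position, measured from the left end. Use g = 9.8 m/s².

Taking torques about the pivot (at 3.6 m from the left end):
Beam weight: 6 × 9.8 = 58.8 N down at 3.5 m → arm 0.1 m, τ = 58.8 × 0.1 = 5.88 N·m counterclockwise.
Load: 21 × 9.8 = 205.8 N down at 3.1 m → arm 0.5 m, τ = 205.8 × 0.5 = 102.9 N·m counterclockwise.
Net moment of existing loads = 108.8 N·m counterclockwise.
The speaker weighs 23 × 9.8 = 225.4 N and must supply an equal clockwise moment, so its lever arm about the pivot is 108.8 / 225.4 = 0.483 m.
That puts it at 3.6 + 0.483 = 4.08 m from the left end.

x ≈ 4.08 m from the left end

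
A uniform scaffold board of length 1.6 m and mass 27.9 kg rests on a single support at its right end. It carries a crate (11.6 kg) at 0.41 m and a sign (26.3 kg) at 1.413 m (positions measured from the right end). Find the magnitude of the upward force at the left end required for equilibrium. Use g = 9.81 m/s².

Taking torques about the right end:
Beam weight: 27.9 × 9.81 = 273.7 N down at 0.8 m → arm 0.8 m, τ = 273.7 × 0.8 = 219 N·m counterclockwise.
Crate: 11.6 × 9.81 = 113.8 N down at 0.41 m → arm 0.41 m, τ = 113.8 × 0.41 = 46.66 N·m counterclockwise.
Sign: 26.3 × 9.81 = 258 N down at 1.413 m → arm 1.413 m, τ = 258 × 1.413 = 364.6 N·m counterclockwise.
Net moment of the loads = 630.3 N·m counterclockwise.
The upward force F acts at the left end, arm 1.6 m, giving F × 1.6 clockwise.
Στ = 0 ⇒ F × 1.6 = 630.3 ⇒ F = 630.3 / 1.6 = 394 N.

F ≈ 394 N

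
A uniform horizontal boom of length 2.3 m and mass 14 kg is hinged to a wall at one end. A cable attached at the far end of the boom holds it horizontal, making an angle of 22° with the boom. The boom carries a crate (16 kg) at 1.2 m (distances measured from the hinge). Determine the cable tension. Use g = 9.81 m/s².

T ≈ 402 N

Sum moments about the hinge (the unknown hinge reaction has zero arm there).
Beam weight: 14 × 9.81 = 137.3 N down at 1.15 m → arm 1.15 m, τ = 137.3 × 1.15 = 157.9 N·m clockwise.
Crate: 16 × 9.81 = 157 N down at 1.2 m → arm 1.2 m, τ = 157 × 1.2 = 188.4 N·m clockwise.
Total clockwise load moment = 346.3 N·m.
The cable tension T acts at 2.3 m; only its component perpendicular to the boom, T sinθ, produces torque. sin 22° = 0.3746.
Balancing moments: T × 2.3 × 0.3746 = 346.3, giving T = 346.3 / 0.8616 = 402 N.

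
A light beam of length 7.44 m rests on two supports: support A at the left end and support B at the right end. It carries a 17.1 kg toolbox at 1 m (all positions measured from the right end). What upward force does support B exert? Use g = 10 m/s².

Choose support A as the axis so its reaction then has zero moment arm.
Toolbox: 17.1 × 10 = 171 N down at 1 m → arm 6.44 m, τ = 171 × 6.44 = 1101 N·m clockwise.
Net load moment about support A = 1101 N·m clockwise.
Reaction R at support B is upward at 0 m, arm 7.44 m → moment R × 7.44 counterclockwise.
Balancing moments: R × 7.44 = 1101, giving R = 148 N.

R_B ≈ 148 N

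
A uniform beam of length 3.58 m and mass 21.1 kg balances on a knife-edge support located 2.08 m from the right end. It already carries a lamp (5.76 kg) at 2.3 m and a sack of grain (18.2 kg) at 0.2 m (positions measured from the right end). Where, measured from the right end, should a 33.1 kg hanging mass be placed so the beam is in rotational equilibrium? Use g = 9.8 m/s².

x ≈ 3.26 m from the right end

Take moments about the knife-edge support (at 2.08 m from the right end).
Beam weight: 21.1 × 9.8 = 206.8 N down at 1.79 m → arm 0.29 m, τ = 206.8 × 0.29 = 59.97 N·m clockwise.
Lamp: 5.76 × 9.8 = 56.45 N down at 2.3 m → arm 0.22 m, τ = 56.45 × 0.22 = 12.42 N·m counterclockwise.
Sack of grain: 18.2 × 9.8 = 178.4 N down at 0.2 m → arm 1.88 m, τ = 178.4 × 1.88 = 335.4 N·m clockwise.
Net moment of existing loads = 382.9 N·m clockwise.
The hanging mass weighs 33.1 × 9.8 = 324.4 N and must supply an equal counterclockwise moment, so its lever arm about the knife-edge support is 382.9 / 324.4 = 1.18 m.
That puts it at 2.08 + 1.18 = 3.26 m from the right end.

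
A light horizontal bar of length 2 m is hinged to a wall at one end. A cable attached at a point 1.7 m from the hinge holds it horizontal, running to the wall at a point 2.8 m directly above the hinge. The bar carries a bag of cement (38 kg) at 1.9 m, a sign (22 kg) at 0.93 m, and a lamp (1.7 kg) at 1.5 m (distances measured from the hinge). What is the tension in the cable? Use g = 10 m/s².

Sum moments about the hinge (the unknown hinge reaction has zero arm there).
Bag of cement: 38 × 10 = 380 N down at 1.9 m → arm 1.9 m, τ = 380 × 1.9 = 722 N·m clockwise.
Sign: 22 × 10 = 220 N down at 0.93 m → arm 0.93 m, τ = 220 × 0.93 = 204.6 N·m clockwise.
Lamp: 1.7 × 10 = 17 N down at 1.5 m → arm 1.5 m, τ = 17 × 1.5 = 25.5 N·m clockwise.
Total clockwise load moment = 952.1 N·m.
The cable tension T acts at 1.7 m; only its component perpendicular to the bar, T sinθ, produces torque. sinθ = h/√(h²+d²) = 2.8/√(2.8²+1.7²) = 0.8548.
For rotational equilibrium, T × 1.7 × 0.8548 = 952.1, so T = 952.1 / 1.453 = 655 N.

T ≈ 655 N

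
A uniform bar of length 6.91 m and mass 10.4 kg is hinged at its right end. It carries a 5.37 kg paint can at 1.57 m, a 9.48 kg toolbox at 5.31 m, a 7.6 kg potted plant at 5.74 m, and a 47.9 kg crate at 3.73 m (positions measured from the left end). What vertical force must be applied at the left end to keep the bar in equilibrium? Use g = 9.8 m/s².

Choose the right end as the axis so the unknown pivot reaction has zero arm there.
Beam weight: 10.4 × 9.8 = 101.9 N down at 3.455 m → arm 3.455 m, τ = 101.9 × 3.455 = 352.1 N·m counterclockwise.
Paint can: 5.37 × 9.8 = 52.63 N down at 1.57 m → arm 5.34 m, τ = 52.63 × 5.34 = 281 N·m counterclockwise.
Toolbox: 9.48 × 9.8 = 92.9 N down at 5.31 m → arm 1.6 m, τ = 92.9 × 1.6 = 148.6 N·m counterclockwise.
Potted plant: 7.6 × 9.8 = 74.48 N down at 5.74 m → arm 1.17 m, τ = 74.48 × 1.17 = 87.14 N·m counterclockwise.
Crate: 47.9 × 9.8 = 469.4 N down at 3.73 m → arm 3.18 m, τ = 469.4 × 3.18 = 1493 N·m counterclockwise.
Net moment of the loads = 2362 N·m counterclockwise.
The upward force F acts at the left end, arm 6.91 m, giving F × 6.91 clockwise.
Balancing moments: F × 6.91 = 2362, giving F = 2362 / 6.91 = 342 N.

F ≈ 342 N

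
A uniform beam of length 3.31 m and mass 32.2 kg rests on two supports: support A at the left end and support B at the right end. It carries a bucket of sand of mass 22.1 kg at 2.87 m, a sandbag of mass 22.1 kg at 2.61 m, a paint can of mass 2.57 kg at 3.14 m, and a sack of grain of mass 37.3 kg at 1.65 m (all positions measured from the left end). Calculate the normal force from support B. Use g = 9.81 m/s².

R_B ≈ 723 N

Take moments about support A.
Beam weight: 32.2 × 9.81 = 315.9 N down at 1.655 m → arm 1.655 m, τ = 315.9 × 1.655 = 522.8 N·m clockwise.
Bucket of sand: 22.1 × 9.81 = 216.8 N down at 2.87 m → arm 2.87 m, τ = 216.8 × 2.87 = 622.2 N·m clockwise.
Sandbag: 22.1 × 9.81 = 216.8 N down at 2.61 m → arm 2.61 m, τ = 216.8 × 2.61 = 565.8 N·m clockwise.
Paint can: 2.57 × 9.81 = 25.21 N down at 3.14 m → arm 3.14 m, τ = 25.21 × 3.14 = 79.16 N·m clockwise.
Sack of grain: 37.3 × 9.81 = 365.9 N down at 1.65 m → arm 1.65 m, τ = 365.9 × 1.65 = 603.7 N·m clockwise.
Net load moment about support A = 2394 N·m clockwise.
Reaction R at support B is upward at 3.31 m, arm 3.31 m → moment R × 3.31 counterclockwise.
Στ = 0 ⇒ R × 3.31 = 2394 ⇒ R = 723 N.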